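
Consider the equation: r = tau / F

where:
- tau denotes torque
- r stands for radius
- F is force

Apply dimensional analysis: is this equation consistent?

Yes

tau (torque) has dimensions [L^2 M T^-2].
r (radius) has dimensions [L].
F (force) has dimensions [L M T^-2].

Left side: [L]
Right side: [L]

Both sides have the same dimensions, so the equation is dimensionally consistent.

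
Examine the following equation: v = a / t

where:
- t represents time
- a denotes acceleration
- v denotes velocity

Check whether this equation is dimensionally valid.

No

t (time) has dimensions [T].
a (acceleration) has dimensions [L T^-2].
v (velocity) has dimensions [L T^-1].

Left side: [L T^-1]
Right side: [L T^-3]

The two sides have different dimensions, so the equation is NOT dimensionally consistent.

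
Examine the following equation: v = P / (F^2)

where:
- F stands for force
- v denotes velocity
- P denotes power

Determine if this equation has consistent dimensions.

No

F (force) has dimensions [L M T^-2].
v (velocity) has dimensions [L T^-1].
P (power) has dimensions [L^2 M T^-3].

Left side: [L T^-1]
Right side: [M^-1 T]

The two sides have different dimensions, so the equation is NOT dimensionally consistent.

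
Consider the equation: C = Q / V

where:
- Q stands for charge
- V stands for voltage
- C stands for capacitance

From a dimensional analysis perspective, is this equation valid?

Yes

Q (charge) has dimensions [I T].
V (voltage) has dimensions [I^-1 L^2 M T^-3].
C (capacitance) has dimensions [I^2 L^-2 M^-1 T^4].

Left side: [I^2 L^-2 M^-1 T^4]
Right side: [I^2 L^-2 M^-1 T^4]

Both sides have the same dimensions, so the equation is dimensionally consistent.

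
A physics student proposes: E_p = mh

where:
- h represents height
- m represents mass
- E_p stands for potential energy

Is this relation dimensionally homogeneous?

No

h (height) has dimensions [L].
m (mass) has dimensions [M].
E_p (potential energy) has dimensions [L^2 M T^-2].

Left side: [L^2 M T^-2]
Right side: [L M]

The two sides have different dimensions, so the equation is NOT dimensionally consistent.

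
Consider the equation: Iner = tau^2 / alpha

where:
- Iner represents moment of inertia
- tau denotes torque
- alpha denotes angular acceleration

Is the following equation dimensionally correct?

No

Iner (moment of inertia) has dimensions [L^2 M].
tau (torque) has dimensions [L^2 M T^-2].
alpha (angular acceleration) has dimensions [T^-2].

Left side: [L^2 M]
Right side: [L^4 M^2 T^-2]

The two sides have different dimensions, so the equation is NOT dimensionally consistent.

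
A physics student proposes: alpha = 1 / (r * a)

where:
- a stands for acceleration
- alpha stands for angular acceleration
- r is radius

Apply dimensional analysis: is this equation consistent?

No

a (acceleration) has dimensions [L T^-2].
alpha (angular acceleration) has dimensions [T^-2].
r (radius) has dimensions [L].

Left side: [T^-2]
Right side: [L^-2 T^2]

The two sides have different dimensions, so the equation is NOT dimensionally consistent.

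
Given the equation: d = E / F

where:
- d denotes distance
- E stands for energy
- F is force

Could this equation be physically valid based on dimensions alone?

Yes

d (distance) has dimensions [L].
E (energy) has dimensions [L^2 M T^-2].
F (force) has dimensions [L M T^-2].

Left side: [L]
Right side: [L]

Both sides have the same dimensions, so the equation is dimensionally consistent.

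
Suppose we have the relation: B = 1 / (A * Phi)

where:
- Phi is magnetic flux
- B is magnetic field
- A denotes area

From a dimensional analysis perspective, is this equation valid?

No

Phi (magnetic flux) has dimensions [I^-1 L^2 M T^-2].
B (magnetic field) has dimensions [I^-1 M T^-2].
A (area) has dimensions [L^2].

Left side: [I^-1 M T^-2]
Right side: [I L^-4 M^-1 T^2]

The two sides have different dimensions, so the equation is NOT dimensionally consistent.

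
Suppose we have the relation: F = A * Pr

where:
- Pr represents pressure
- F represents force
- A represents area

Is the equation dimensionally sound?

Yes

Pr (pressure) has dimensions [L^-1 M T^-2].
F (force) has dimensions [L M T^-2].
A (area) has dimensions [L^2].

Left side: [L M T^-2]
Right side: [L M T^-2]

Both sides have the same dimensions, so the equation is dimensionally consistent.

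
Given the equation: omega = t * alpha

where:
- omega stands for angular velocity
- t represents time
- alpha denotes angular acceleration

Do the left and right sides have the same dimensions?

Yes

omega (angular velocity) has dimensions [T^-1].
t (time) has dimensions [T].
alpha (angular acceleration) has dimensions [T^-2].

Left side: [T^-1]
Right side: [T^-1]

Both sides have the same dimensions, so the equation is dimensionally consistent.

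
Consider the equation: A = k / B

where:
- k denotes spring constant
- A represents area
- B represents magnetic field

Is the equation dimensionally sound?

No

k (spring constant) has dimensions [M T^-2].
A (area) has dimensions [L^2].
B (magnetic field) has dimensions [I^-1 M T^-2].

Left side: [L^2]
Right side: [I]

The two sides have different dimensions, so the equation is NOT dimensionally consistent.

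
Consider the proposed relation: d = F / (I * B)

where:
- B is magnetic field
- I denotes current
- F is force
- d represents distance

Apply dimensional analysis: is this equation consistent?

Yes

B (magnetic field) has dimensions [I^-1 M T^-2].
I (current) has dimensions [I].
F (force) has dimensions [L M T^-2].
d (distance) has dimensions [L].

Left side: [L]
Right side: [L]

Both sides have the same dimensions, so the equation is dimensionally consistent.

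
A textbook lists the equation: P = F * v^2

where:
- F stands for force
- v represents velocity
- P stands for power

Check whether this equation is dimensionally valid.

No

F (force) has dimensions [L M T^-2].
v (velocity) has dimensions [L T^-1].
P (power) has dimensions [L^2 M T^-3].

Left side: [L^2 M T^-3]
Right side: [L^3 M T^-4]

The two sides have different dimensions, so the equation is NOT dimensionally consistent.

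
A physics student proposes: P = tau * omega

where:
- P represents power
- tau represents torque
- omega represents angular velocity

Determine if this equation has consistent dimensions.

Yes

P (power) has dimensions [L^2 M T^-3].
tau (torque) has dimensions [L^2 M T^-2].
omega (angular velocity) has dimensions [T^-1].

Left side: [L^2 M T^-3]
Right side: [L^2 M T^-3]

Both sides have the same dimensions, so the equation is dimensionally consistent.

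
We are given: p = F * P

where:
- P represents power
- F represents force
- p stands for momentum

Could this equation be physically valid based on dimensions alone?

No

P (power) has dimensions [L^2 M T^-3].
F (force) has dimensions [L M T^-2].
p (momentum) has dimensions [L M T^-1].

Left side: [L M T^-1]
Right side: [L^3 M^2 T^-5]

The two sides have different dimensions, so the equation is NOT dimensionally consistent.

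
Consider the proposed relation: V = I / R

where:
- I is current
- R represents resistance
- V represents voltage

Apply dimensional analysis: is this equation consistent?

No

I (current) has dimensions [I].
R (resistance) has dimensions [I^-2 L^2 M T^-3].
V (voltage) has dimensions [I^-1 L^2 M T^-3].

Left side: [I^-1 L^2 M T^-3]
Right side: [I^3 L^-2 M^-1 T^3]

The two sides have different dimensions, so the equation is NOT dimensionally consistent.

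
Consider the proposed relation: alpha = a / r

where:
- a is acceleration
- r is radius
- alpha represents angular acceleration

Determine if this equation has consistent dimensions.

Yes

a (acceleration) has dimensions [L T^-2].
r (radius) has dimensions [L].
alpha (angular acceleration) has dimensions [T^-2].

Left side: [T^-2]
Right side: [T^-2]

Both sides have the same dimensions, so the equation is dimensionally consistent.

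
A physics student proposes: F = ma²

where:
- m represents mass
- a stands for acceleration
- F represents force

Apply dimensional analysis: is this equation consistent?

No

m (mass) has dimensions [M].
a (acceleration) has dimensions [L T^-2].
F (force) has dimensions [L M T^-2].

Left side: [L M T^-2]
Right side: [L^2 M T^-4]

The two sides have different dimensions, so the equation is NOT dimensionally consistent.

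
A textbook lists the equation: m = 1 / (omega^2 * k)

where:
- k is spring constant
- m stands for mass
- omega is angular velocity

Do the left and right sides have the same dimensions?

No

k (spring constant) has dimensions [M T^-2].
m (mass) has dimensions [M].
omega (angular velocity) has dimensions [T^-1].

Left side: [M]
Right side: [M^-1 T^4]

The two sides have different dimensions, so the equation is NOT dimensionally consistent.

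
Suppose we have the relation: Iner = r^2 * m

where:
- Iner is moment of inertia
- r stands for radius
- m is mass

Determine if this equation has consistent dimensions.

Yes

Iner (moment of inertia) has dimensions [L^2 M].
r (radius) has dimensions [L].
m (mass) has dimensions [M].

Left side: [L^2 M]
Right side: [L^2 M]

Both sides have the same dimensions, so the equation is dimensionally consistent.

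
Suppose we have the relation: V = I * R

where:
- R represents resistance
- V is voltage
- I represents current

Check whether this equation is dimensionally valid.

Yes

R (resistance) has dimensions [I^-2 L^2 M T^-3].
V (voltage) has dimensions [I^-1 L^2 M T^-3].
I (current) has dimensions [I].

Left side: [I^-1 L^2 M T^-3]
Right side: [I^-1 L^2 M T^-3]

Both sides have the same dimensions, so the equation is dimensionally consistent.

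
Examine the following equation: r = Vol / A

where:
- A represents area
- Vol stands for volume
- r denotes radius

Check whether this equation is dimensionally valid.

Yes

A (area) has dimensions [L^2].
Vol (volume) has dimensions [L^3].
r (radius) has dimensions [L].

Left side: [L]
Right side: [L]

Both sides have the same dimensions, so the equation is dimensionally consistent.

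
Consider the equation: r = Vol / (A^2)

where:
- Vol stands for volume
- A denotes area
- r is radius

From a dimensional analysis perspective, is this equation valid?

No

Vol (volume) has dimensions [L^3].
A (area) has dimensions [L^2].
r (radius) has dimensions [L].

Left side: [L]
Right side: [L^-1]

The two sides have different dimensions, so the equation is NOT dimensionally consistent.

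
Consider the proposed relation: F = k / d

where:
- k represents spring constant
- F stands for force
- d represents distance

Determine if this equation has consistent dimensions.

No

k (spring constant) has dimensions [M T^-2].
F (force) has dimensions [L M T^-2].
d (distance) has dimensions [L].

Left side: [L M T^-2]
Right side: [L^-1 M T^-2]

The two sides have different dimensions, so the equation is NOT dimensionally consistent.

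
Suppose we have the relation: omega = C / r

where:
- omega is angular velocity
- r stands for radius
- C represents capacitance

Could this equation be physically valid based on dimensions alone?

No

omega (angular velocity) has dimensions [T^-1].
r (radius) has dimensions [L].
C (capacitance) has dimensions [I^2 L^-2 M^-1 T^4].

Left side: [T^-1]
Right side: [I^2 L^-3 M^-1 T^4]

The two sides have different dimensions, so the equation is NOT dimensionally consistent.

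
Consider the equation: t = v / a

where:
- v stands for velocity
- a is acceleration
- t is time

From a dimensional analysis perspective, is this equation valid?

Yes

v (velocity) has dimensions [L T^-1].
a (acceleration) has dimensions [L T^-2].
t (time) has dimensions [T].

Left side: [T]
Right side: [T]

Both sides have the same dimensions, so the equation is dimensionally consistent.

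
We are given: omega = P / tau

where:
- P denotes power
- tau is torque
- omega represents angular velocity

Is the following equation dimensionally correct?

Yes

P (power) has dimensions [L^2 M T^-3].
tau (torque) has dimensions [L^2 M T^-2].
omega (angular velocity) has dimensions [T^-1].

Left side: [T^-1]
Right side: [T^-1]

Both sides have the same dimensions, so the equation is dimensionally consistent.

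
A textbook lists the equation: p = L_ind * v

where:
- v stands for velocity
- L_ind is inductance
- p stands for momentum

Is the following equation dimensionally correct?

No

v (velocity) has dimensions [L T^-1].
L_ind (inductance) has dimensions [I^-2 L^2 M T^-2].
p (momentum) has dimensions [L M T^-1].

Left side: [L M T^-1]
Right side: [I^-2 L^3 M T^-3]

The two sides have different dimensions, so the equation is NOT dimensionally consistent.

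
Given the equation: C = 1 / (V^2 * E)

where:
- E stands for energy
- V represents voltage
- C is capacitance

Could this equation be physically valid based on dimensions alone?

No

E (energy) has dimensions [L^2 M T^-2].
V (voltage) has dimensions [I^-1 L^2 M T^-3].
C (capacitance) has dimensions [I^2 L^-2 M^-1 T^4].

Left side: [I^2 L^-2 M^-1 T^4]
Right side: [I^2 L^-6 M^-3 T^8]

The two sides have different dimensions, so the equation is NOT dimensionally consistent.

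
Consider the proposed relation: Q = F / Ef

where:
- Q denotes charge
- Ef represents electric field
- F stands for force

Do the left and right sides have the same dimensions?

Yes

Q (charge) has dimensions [I T].
Ef (electric field) has dimensions [I^-1 L M T^-3].
F (force) has dimensions [L M T^-2].

Left side: [I T]
Right side: [I T]

Both sides have the same dimensions, so the equation is dimensionally consistent.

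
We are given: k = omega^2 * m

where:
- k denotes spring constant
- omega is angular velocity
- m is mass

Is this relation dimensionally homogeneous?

Yes

k (spring constant) has dimensions [M T^-2].
omega (angular velocity) has dimensions [T^-1].
m (mass) has dimensions [M].

Left side: [M T^-2]
Right side: [M T^-2]

Both sides have the same dimensions, so the equation is dimensionally consistent.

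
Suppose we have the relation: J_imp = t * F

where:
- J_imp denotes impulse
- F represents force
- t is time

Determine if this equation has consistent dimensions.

Yes

J_imp (impulse) has dimensions [L M T^-1].
F (force) has dimensions [L M T^-2].
t (time) has dimensions [T].

Left side: [L M T^-1]
Right side: [L M T^-1]

Both sides have the same dimensions, so the equation is dimensionally consistent.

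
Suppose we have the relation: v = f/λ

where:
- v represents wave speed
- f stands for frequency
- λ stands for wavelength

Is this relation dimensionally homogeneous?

No

v (wave speed) has dimensions [L T^-1].
f (frequency) has dimensions [T^-1].
λ (wavelength) has dimensions [L].

Left side: [L T^-1]
Right side: [L^-1 T^-1]

The two sides have different dimensions, so the equation is NOT dimensionally consistent.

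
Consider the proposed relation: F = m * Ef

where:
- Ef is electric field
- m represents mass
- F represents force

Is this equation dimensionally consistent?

No

Ef (electric field) has dimensions [I^-1 L M T^-3].
m (mass) has dimensions [M].
F (force) has dimensions [L M T^-2].

Left side: [L M T^-2]
Right side: [I^-1 L M^2 T^-3]

The two sides have different dimensions, so the equation is NOT dimensionally consistent.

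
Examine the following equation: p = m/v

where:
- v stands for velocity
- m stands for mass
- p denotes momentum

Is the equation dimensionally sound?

No

v (velocity) has dimensions [L T^-1].
m (mass) has dimensions [M].
p (momentum) has dimensions [L M T^-1].

Left side: [L M T^-1]
Right side: [L^-1 M T]

The two sides have different dimensions, so the equation is NOT dimensionally consistent.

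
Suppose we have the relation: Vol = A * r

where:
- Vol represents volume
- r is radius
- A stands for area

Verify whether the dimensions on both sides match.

Yes

Vol (volume) has dimensions [L^3].
r (radius) has dimensions [L].
A (area) has dimensions [L^2].

Left side: [L^3]
Right side: [L^3]

Both sides have the same dimensions, so the equation is dimensionally consistent.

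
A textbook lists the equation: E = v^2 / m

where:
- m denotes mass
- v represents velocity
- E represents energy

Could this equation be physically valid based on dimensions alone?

No

m (mass) has dimensions [M].
v (velocity) has dimensions [L T^-1].
E (energy) has dimensions [L^2 M T^-2].

Left side: [L^2 M T^-2]
Right side: [L^2 M^-1 T^-2]

The two sides have different dimensions, so the equation is NOT dimensionally consistent.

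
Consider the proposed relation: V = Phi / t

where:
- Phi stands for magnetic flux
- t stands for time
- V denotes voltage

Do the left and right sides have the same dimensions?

Yes

Phi (magnetic flux) has dimensions [I^-1 L^2 M T^-2].
t (time) has dimensions [T].
V (voltage) has dimensions [I^-1 L^2 M T^-3].

Left side: [I^-1 L^2 M T^-3]
Right side: [I^-1 L^2 M T^-3]

Both sides have the same dimensions, so the equation is dimensionally consistent.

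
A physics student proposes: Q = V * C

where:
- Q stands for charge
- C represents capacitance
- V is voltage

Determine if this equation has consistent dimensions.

Yes

Q (charge) has dimensions [I T].
C (capacitance) has dimensions [I^2 L^-2 M^-1 T^4].
V (voltage) has dimensions [I^-1 L^2 M T^-3].

Left side: [I T]
Right side: [I T]

Both sides have the same dimensions, so the equation is dimensionally consistent.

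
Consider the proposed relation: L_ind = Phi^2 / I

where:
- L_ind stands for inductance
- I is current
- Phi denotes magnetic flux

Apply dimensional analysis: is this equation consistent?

No

L_ind (inductance) has dimensions [I^-2 L^2 M T^-2].
I (current) has dimensions [I].
Phi (magnetic flux) has dimensions [I^-1 L^2 M T^-2].

Left side: [I^-2 L^2 M T^-2]
Right side: [I^-3 L^4 M^2 T^-4]

The two sides have different dimensions, so the equation is NOT dimensionally consistent.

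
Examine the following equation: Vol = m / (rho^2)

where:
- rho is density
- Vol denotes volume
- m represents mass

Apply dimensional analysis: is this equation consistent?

No

rho (density) has dimensions [L^-3 M].
Vol (volume) has dimensions [L^3].
m (mass) has dimensions [M].

Left side: [L^3]
Right side: [L^6 M^-1]

The two sides have different dimensions, so the equation is NOT dimensionally consistent.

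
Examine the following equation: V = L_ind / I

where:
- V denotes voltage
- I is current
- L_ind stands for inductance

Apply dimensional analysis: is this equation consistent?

No

V (voltage) has dimensions [I^-1 L^2 M T^-3].
I (current) has dimensions [I].
L_ind (inductance) has dimensions [I^-2 L^2 M T^-2].

Left side: [I^-1 L^2 M T^-3]
Right side: [I^-3 L^2 M T^-2]

The two sides have different dimensions, so the equation is NOT dimensionally consistent.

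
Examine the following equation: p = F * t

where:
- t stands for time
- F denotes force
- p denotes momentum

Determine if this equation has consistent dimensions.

Yes

t (time) has dimensions [T].
F (force) has dimensions [L M T^-2].
p (momentum) has dimensions [L M T^-1].

Left side: [L M T^-1]
Right side: [L M T^-1]

Both sides have the same dimensions, so the equation is dimensionally consistent.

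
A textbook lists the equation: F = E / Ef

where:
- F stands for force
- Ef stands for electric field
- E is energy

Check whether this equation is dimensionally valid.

No

F (force) has dimensions [L M T^-2].
Ef (electric field) has dimensions [I^-1 L M T^-3].
E (energy) has dimensions [L^2 M T^-2].

Left side: [L M T^-2]
Right side: [I L T]

The two sides have different dimensions, so the equation is NOT dimensionally consistent.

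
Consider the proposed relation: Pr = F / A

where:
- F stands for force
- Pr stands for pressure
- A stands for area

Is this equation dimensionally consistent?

Yes

F (force) has dimensions [L M T^-2].
Pr (pressure) has dimensions [L^-1 M T^-2].
A (area) has dimensions [L^2].

Left side: [L^-1 M T^-2]
Right side: [L^-1 M T^-2]

Both sides have the same dimensions, so the equation is dimensionally consistent.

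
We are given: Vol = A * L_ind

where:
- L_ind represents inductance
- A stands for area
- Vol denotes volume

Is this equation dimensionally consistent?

No

L_ind (inductance) has dimensions [I^-2 L^2 M T^-2].
A (area) has dimensions [L^2].
Vol (volume) has dimensions [L^3].

Left side: [L^3]
Right side: [I^-2 L^4 M T^-2]

The two sides have different dimensions, so the equation is NOT dimensionally consistent.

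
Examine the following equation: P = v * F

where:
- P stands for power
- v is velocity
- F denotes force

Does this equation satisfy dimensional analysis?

Yes

P (power) has dimensions [L^2 M T^-3].
v (velocity) has dimensions [L T^-1].
F (force) has dimensions [L M T^-2].

Left side: [L^2 M T^-3]
Right side: [L^2 M T^-3]

Both sides have the same dimensions, so the equation is dimensionally consistent.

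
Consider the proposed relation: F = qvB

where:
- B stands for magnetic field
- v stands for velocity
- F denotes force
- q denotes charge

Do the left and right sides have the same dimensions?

Yes

B (magnetic field) has dimensions [I^-1 M T^-2].
v (velocity) has dimensions [L T^-1].
F (force) has dimensions [L M T^-2].
q (charge) has dimensions [I T].

Left side: [L M T^-2]
Right side: [L M T^-2]

Both sides have the same dimensions, so the equation is dimensionally consistent.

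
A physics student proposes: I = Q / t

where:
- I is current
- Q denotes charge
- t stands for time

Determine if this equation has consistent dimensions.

Yes

I (current) has dimensions [I].
Q (charge) has dimensions [I T].
t (time) has dimensions [T].

Left side: [I]
Right side: [I]

Both sides have the same dimensions, so the equation is dimensionally consistent.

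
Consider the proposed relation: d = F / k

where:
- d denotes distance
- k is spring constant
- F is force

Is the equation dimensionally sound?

Yes

d (distance) has dimensions [L].
k (spring constant) has dimensions [M T^-2].
F (force) has dimensions [L M T^-2].

Left side: [L]
Right side: [L]

Both sides have the same dimensions, so the equation is dimensionally consistent.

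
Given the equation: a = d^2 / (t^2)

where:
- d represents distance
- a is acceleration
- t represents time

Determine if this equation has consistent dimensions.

No

d (distance) has dimensions [L].
a (acceleration) has dimensions [L T^-2].
t (time) has dimensions [T].

Left side: [L T^-2]
Right side: [L^2 T^-2]

The two sides have different dimensions, so the equation is NOT dimensionally consistent.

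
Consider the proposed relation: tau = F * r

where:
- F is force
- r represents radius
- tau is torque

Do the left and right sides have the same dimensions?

Yes

F (force) has dimensions [L M T^-2].
r (radius) has dimensions [L].
tau (torque) has dimensions [L^2 M T^-2].

Left side: [L^2 M T^-2]
Right side: [L^2 M T^-2]

Both sides have the same dimensions, so the equation is dimensionally consistent.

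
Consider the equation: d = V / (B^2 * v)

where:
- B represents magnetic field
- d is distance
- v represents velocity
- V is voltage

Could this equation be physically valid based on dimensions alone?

No

B (magnetic field) has dimensions [I^-1 M T^-2].
d (distance) has dimensions [L].
v (velocity) has dimensions [L T^-1].
V (voltage) has dimensions [I^-1 L^2 M T^-3].

Left side: [L]
Right side: [I L M^-1 T^2]

The two sides have different dimensions, so the equation is NOT dimensionally consistent.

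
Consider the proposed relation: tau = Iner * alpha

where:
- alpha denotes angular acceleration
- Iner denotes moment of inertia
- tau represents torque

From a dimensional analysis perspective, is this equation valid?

Yes

alpha (angular acceleration) has dimensions [T^-2].
Iner (moment of inertia) has dimensions [L^2 M].
tau (torque) has dimensions [L^2 M T^-2].

Left side: [L^2 M T^-2]
Right side: [L^2 M T^-2]

Both sides have the same dimensions, so the equation is dimensionally consistent.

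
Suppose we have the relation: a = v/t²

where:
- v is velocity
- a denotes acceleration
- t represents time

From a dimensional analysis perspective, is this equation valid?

No

v (velocity) has dimensions [L T^-1].
a (acceleration) has dimensions [L T^-2].
t (time) has dimensions [T].

Left side: [L T^-2]
Right side: [L T^-3]

The two sides have different dimensions, so the equation is NOT dimensionally consistent.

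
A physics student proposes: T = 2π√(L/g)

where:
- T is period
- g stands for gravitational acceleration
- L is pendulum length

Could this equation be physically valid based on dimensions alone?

Yes

T (period) has dimensions [T].
g (gravitational acceleration) has dimensions [L T^-2].
L (pendulum length) has dimensions [L].

Left side: [T]
Right side: [T]

Both sides have the same dimensions, so the equation is dimensionally consistent.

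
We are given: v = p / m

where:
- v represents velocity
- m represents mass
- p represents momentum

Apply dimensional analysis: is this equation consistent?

Yes

v (velocity) has dimensions [L T^-1].
m (mass) has dimensions [M].
p (momentum) has dimensions [L M T^-1].

Left side: [L T^-1]
Right side: [L T^-1]

Both sides have the same dimensions, so the equation is dimensionally consistent.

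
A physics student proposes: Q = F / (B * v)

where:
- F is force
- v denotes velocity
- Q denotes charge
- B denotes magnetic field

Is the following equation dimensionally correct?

Yes

F (force) has dimensions [L M T^-2].
v (velocity) has dimensions [L T^-1].
Q (charge) has dimensions [I T].
B (magnetic field) has dimensions [I^-1 M T^-2].

Left side: [I T]
Right side: [I T]

Both sides have the same dimensions, so the equation is dimensionally consistent.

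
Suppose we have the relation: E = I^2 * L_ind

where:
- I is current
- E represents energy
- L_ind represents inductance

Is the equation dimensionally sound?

Yes

I (current) has dimensions [I].
E (energy) has dimensions [L^2 M T^-2].
L_ind (inductance) has dimensions [I^-2 L^2 M T^-2].

Left side: [L^2 M T^-2]
Right side: [L^2 M T^-2]

Both sides have the same dimensions, so the equation is dimensionally consistent.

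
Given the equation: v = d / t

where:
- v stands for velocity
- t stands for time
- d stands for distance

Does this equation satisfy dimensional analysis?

Yes

v (velocity) has dimensions [L T^-1].
t (time) has dimensions [T].
d (distance) has dimensions [L].

Left side: [L T^-1]
Right side: [L T^-1]

Both sides have the same dimensions, so the equation is dimensionally consistent.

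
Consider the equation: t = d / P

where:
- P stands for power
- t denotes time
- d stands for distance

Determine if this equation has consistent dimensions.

No

P (power) has dimensions [L^2 M T^-3].
t (time) has dimensions [T].
d (distance) has dimensions [L].

Left side: [T]
Right side: [L^-1 M^-1 T^3]

The two sides have different dimensions, so the equation is NOT dimensionally consistent.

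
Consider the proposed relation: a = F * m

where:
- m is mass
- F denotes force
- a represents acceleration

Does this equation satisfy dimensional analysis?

No

m (mass) has dimensions [M].
F (force) has dimensions [L M T^-2].
a (acceleration) has dimensions [L T^-2].

Left side: [L T^-2]
Right side: [L M^2 T^-2]

The two sides have different dimensions, so the equation is NOT dimensionally consistent.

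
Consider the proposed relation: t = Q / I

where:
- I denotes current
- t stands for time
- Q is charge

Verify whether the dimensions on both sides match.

Yes

I (current) has dimensions [I].
t (time) has dimensions [T].
Q (charge) has dimensions [I T].

Left side: [T]
Right side: [T]

Both sides have the same dimensions, so the equation is dimensionally consistent.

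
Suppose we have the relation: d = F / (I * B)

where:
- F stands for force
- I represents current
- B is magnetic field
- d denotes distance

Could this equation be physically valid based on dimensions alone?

Yes

F (force) has dimensions [L M T^-2].
I (current) has dimensions [I].
B (magnetic field) has dimensions [I^-1 M T^-2].
d (distance) has dimensions [L].

Left side: [L]
Right side: [L]

Both sides have the same dimensions, so the equation is dimensionally consistent.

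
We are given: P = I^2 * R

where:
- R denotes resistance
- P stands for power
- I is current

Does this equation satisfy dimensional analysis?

Yes

R (resistance) has dimensions [I^-2 L^2 M T^-3].
P (power) has dimensions [L^2 M T^-3].
I (current) has dimensions [I].

Left side: [L^2 M T^-3]
Right side: [L^2 M T^-3]

Both sides have the same dimensions, so the equation is dimensionally consistent.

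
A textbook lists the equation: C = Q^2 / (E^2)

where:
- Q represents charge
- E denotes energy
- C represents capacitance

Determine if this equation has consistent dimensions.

No

Q (charge) has dimensions [I T].
E (energy) has dimensions [L^2 M T^-2].
C (capacitance) has dimensions [I^2 L^-2 M^-1 T^4].

Left side: [I^2 L^-2 M^-1 T^4]
Right side: [I^2 L^-4 M^-2 T^6]

The two sides have different dimensions, so the equation is NOT dimensionally consistent.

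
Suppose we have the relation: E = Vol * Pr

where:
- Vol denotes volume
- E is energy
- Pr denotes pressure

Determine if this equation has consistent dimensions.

Yes

Vol (volume) has dimensions [L^3].
E (energy) has dimensions [L^2 M T^-2].
Pr (pressure) has dimensions [L^-1 M T^-2].

Left side: [L^2 M T^-2]
Right side: [L^2 M T^-2]

Both sides have the same dimensions, so the equation is dimensionally consistent.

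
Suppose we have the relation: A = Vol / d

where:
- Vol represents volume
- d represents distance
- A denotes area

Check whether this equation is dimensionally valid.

Yes

Vol (volume) has dimensions [L^3].
d (distance) has dimensions [L].
A (area) has dimensions [L^2].

Left side: [L^2]
Right side: [L^2]

Both sides have the same dimensions, so the equation is dimensionally consistent.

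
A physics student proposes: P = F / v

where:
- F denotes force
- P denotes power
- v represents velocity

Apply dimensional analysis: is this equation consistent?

No

F (force) has dimensions [L M T^-2].
P (power) has dimensions [L^2 M T^-3].
v (velocity) has dimensions [L T^-1].

Left side: [L^2 M T^-3]
Right side: [M T^-1]

The two sides have different dimensions, so the equation is NOT dimensionally consistent.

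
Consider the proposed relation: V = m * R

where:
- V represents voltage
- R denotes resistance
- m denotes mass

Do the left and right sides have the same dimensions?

No

V (voltage) has dimensions [I^-1 L^2 M T^-3].
R (resistance) has dimensions [I^-2 L^2 M T^-3].
m (mass) has dimensions [M].

Left side: [I^-1 L^2 M T^-3]
Right side: [I^-2 L^2 M^2 T^-3]

The two sides have different dimensions, so the equation is NOT dimensionally consistent.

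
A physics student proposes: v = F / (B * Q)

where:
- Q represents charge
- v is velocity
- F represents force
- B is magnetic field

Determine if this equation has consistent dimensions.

Yes

Q (charge) has dimensions [I T].
v (velocity) has dimensions [L T^-1].
F (force) has dimensions [L M T^-2].
B (magnetic field) has dimensions [I^-1 M T^-2].

Left side: [L T^-1]
Right side: [L T^-1]

Both sides have the same dimensions, so the equation is dimensionally consistent.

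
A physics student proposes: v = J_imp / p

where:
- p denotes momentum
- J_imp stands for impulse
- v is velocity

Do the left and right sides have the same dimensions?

No

p (momentum) has dimensions [L M T^-1].
J_imp (impulse) has dimensions [L M T^-1].
v (velocity) has dimensions [L T^-1].

Left side: [L T^-1]
Right side: [dimensionless]

The two sides have different dimensions, so the equation is NOT dimensionally consistent.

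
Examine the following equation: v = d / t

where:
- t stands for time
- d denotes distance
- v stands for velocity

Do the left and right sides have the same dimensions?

Yes

t (time) has dimensions [T].
d (distance) has dimensions [L].
v (velocity) has dimensions [L T^-1].

Left side: [L T^-1]
Right side: [L T^-1]

Both sides have the same dimensions, so the equation is dimensionally consistent.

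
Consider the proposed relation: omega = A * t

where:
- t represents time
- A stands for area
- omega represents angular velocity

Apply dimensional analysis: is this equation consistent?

No

t (time) has dimensions [T].
A (area) has dimensions [L^2].
omega (angular velocity) has dimensions [T^-1].

Left side: [T^-1]
Right side: [L^2 T]

The two sides have different dimensions, so the equation is NOT dimensionally consistent.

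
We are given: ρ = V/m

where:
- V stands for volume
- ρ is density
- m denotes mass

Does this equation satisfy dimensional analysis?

No

V (volume) has dimensions [L^3].
ρ (density) has dimensions [L^-3 M].
m (mass) has dimensions [M].

Left side: [L^-3 M]
Right side: [L^3 M^-1]

The two sides have different dimensions, so the equation is NOT dimensionally consistent.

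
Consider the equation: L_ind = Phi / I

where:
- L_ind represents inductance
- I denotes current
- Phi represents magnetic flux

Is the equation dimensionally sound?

Yes

L_ind (inductance) has dimensions [I^-2 L^2 M T^-2].
I (current) has dimensions [I].
Phi (magnetic flux) has dimensions [I^-1 L^2 M T^-2].

Left side: [I^-2 L^2 M T^-2]
Right side: [I^-2 L^2 M T^-2]

Both sides have the same dimensions, so the equation is dimensionally consistent.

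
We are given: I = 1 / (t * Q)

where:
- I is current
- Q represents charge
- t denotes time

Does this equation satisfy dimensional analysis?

No

I (current) has dimensions [I].
Q (charge) has dimensions [I T].
t (time) has dimensions [T].

Left side: [I]
Right side: [I^-1 T^-2]

The two sides have different dimensions, so the equation is NOT dimensionally consistent.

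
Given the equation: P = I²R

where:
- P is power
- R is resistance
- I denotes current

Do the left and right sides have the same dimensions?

Yes

P (power) has dimensions [L^2 M T^-3].
R (resistance) has dimensions [I^-2 L^2 M T^-3].
I (current) has dimensions [I].

Left side: [L^2 M T^-3]
Right side: [L^2 M T^-3]

Both sides have the same dimensions, so the equation is dimensionally consistent.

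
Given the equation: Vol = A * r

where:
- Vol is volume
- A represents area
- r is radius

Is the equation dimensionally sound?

Yes

Vol (volume) has dimensions [L^3].
A (area) has dimensions [L^2].
r (radius) has dimensions [L].

Left side: [L^3]
Right side: [L^3]

Both sides have the same dimensions, so the equation is dimensionally consistent.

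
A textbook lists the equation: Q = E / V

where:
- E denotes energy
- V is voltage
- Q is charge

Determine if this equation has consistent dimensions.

Yes

E (energy) has dimensions [L^2 M T^-2].
V (voltage) has dimensions [I^-1 L^2 M T^-3].
Q (charge) has dimensions [I T].

Left side: [I T]
Right side: [I T]

Both sides have the same dimensions, so the equation is dimensionally consistent.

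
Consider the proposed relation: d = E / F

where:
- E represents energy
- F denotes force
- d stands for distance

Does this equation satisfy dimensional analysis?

Yes

E (energy) has dimensions [L^2 M T^-2].
F (force) has dimensions [L M T^-2].
d (distance) has dimensions [L].

Left side: [L]
Right side: [L]

Both sides have the same dimensions, so the equation is dimensionally consistent.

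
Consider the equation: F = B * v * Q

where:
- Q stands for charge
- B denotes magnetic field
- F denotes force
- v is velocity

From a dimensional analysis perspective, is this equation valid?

Yes

Q (charge) has dimensions [I T].
B (magnetic field) has dimensions [I^-1 M T^-2].
F (force) has dimensions [L M T^-2].
v (velocity) has dimensions [L T^-1].

Left side: [L M T^-2]
Right side: [L M T^-2]

Both sides have the same dimensions, so the equation is dimensionally consistent.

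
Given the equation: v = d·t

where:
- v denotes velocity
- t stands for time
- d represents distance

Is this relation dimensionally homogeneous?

No

v (velocity) has dimensions [L T^-1].
t (time) has dimensions [T].
d (distance) has dimensions [L].

Left side: [L T^-1]
Right side: [L T]

The two sides have different dimensions, so the equation is NOT dimensionally consistent.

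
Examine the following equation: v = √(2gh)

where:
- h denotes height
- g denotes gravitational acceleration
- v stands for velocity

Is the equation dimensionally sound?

Yes

h (height) has dimensions [L].
g (gravitational acceleration) has dimensions [L T^-2].
v (velocity) has dimensions [L T^-1].

Left side: [L T^-1]
Right side: [L T^-1]

Both sides have the same dimensions, so the equation is dimensionally consistent.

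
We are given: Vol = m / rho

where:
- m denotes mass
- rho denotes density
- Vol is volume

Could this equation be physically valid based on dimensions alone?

Yes

m (mass) has dimensions [M].
rho (density) has dimensions [L^-3 M].
Vol (volume) has dimensions [L^3].

Left side: [L^3]
Right side: [L^3]

Both sides have the same dimensions, so the equation is dimensionally consistent.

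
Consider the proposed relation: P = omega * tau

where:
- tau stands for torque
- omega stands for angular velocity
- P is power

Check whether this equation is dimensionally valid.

Yes

tau (torque) has dimensions [L^2 M T^-2].
omega (angular velocity) has dimensions [T^-1].
P (power) has dimensions [L^2 M T^-3].

Left side: [L^2 M T^-3]
Right side: [L^2 M T^-3]

Both sides have the same dimensions, so the equation is dimensionally consistent.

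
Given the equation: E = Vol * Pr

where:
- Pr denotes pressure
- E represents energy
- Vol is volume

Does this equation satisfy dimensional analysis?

Yes

Pr (pressure) has dimensions [L^-1 M T^-2].
E (energy) has dimensions [L^2 M T^-2].
Vol (volume) has dimensions [L^3].

Left side: [L^2 M T^-2]
Right side: [L^2 M T^-2]

Both sides have the same dimensions, so the equation is dimensionally consistent.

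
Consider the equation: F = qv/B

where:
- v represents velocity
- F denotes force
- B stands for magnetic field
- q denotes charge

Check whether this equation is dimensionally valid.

No

v (velocity) has dimensions [L T^-1].
F (force) has dimensions [L M T^-2].
B (magnetic field) has dimensions [I^-1 M T^-2].
q (charge) has dimensions [I T].

Left side: [L M T^-2]
Right side: [I^2 L M^-1 T^2]

The two sides have different dimensions, so the equation is NOT dimensionally consistent.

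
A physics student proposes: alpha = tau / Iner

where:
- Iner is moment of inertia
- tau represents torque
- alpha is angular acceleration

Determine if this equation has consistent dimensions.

Yes

Iner (moment of inertia) has dimensions [L^2 M].
tau (torque) has dimensions [L^2 M T^-2].
alpha (angular acceleration) has dimensions [T^-2].

Left side: [T^-2]
Right side: [T^-2]

Both sides have the same dimensions, so the equation is dimensionally consistent.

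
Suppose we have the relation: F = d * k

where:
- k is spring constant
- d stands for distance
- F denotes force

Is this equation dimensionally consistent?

Yes

k (spring constant) has dimensions [M T^-2].
d (distance) has dimensions [L].
F (force) has dimensions [L M T^-2].

Left side: [L M T^-2]
Right side: [L M T^-2]

Both sides have the same dimensions, so the equation is dimensionally consistent.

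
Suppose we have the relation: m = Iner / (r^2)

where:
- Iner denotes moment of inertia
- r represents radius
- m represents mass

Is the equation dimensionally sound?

Yes

Iner (moment of inertia) has dimensions [L^2 M].
r (radius) has dimensions [L].
m (mass) has dimensions [M].

Left side: [M]
Right side: [M]

Both sides have the same dimensions, so the equation is dimensionally consistent.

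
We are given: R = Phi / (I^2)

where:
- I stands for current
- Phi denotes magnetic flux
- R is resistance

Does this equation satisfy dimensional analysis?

No

I (current) has dimensions [I].
Phi (magnetic flux) has dimensions [I^-1 L^2 M T^-2].
R (resistance) has dimensions [I^-2 L^2 M T^-3].

Left side: [I^-2 L^2 M T^-3]
Right side: [I^-3 L^2 M T^-2]

The two sides have different dimensions, so the equation is NOT dimensionally consistent.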